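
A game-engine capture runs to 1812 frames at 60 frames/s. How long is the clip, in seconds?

30.2 seconds

Running time = 1812 / (60) = 30.2 s.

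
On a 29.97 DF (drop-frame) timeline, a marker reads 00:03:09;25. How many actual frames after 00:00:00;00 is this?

Complete 10-minute blocks: 0, each 17982 frames → 0.
Remaining 3 whole minutes in the current block: 1800 + 2 × 1798 = 5396 frames.
Within the current minute: 9 × 30 + 25 − 2 = 293 (labels ;00/;01 skipped at this minute). Total = 0 + 5396 + 293 = 5689.

5689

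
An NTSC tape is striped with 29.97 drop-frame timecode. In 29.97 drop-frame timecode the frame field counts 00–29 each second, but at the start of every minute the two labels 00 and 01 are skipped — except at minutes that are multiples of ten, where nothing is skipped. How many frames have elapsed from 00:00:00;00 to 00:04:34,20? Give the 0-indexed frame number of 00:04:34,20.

8232

Complete 10-minute blocks: 0, each 17982 frames → 0.
Remaining 4 whole minutes in the current block: 1800 + 3 × 1798 = 7194 frames.
Within the current minute: 34 × 30 + 20 − 2 = 1038 (labels ;00/;01 skipped at this minute). Total = 0 + 7194 + 1038 = 8232.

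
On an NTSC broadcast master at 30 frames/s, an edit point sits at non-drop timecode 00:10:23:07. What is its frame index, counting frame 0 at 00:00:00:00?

Total seconds to the label: (0 × 3600 + 10 × 60 + 23) = 623.
Frame index = 623 × 30 + 7 = 18697.

frame 18697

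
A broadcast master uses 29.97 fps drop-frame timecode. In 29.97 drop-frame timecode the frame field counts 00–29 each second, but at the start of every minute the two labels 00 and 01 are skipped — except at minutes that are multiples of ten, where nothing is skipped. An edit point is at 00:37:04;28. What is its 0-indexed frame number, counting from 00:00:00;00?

66680

As if non-drop at 30 labels/s: (0 × 3600 + 37 × 60 + 4) × 30 + 28 = 66748.
Minute boundaries passed: 37; those not divisible by 10: 37 − 3 = 34; dropped labels = 2 × 34 = 68.
Actual frame index = 66748 − 68 = 66680.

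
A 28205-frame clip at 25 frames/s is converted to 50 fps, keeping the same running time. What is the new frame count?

56410 frames

Frames at target rate = 28205 × (50) / (25) = 56410.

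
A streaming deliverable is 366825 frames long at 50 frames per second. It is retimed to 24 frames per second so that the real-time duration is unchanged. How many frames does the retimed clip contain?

176076 frames

Target frames = source frames × (target rate / source rate) = 366825 × (24)/(50) = 366825 × 12/25 = 176076.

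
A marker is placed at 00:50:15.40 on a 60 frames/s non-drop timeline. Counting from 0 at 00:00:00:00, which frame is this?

frame 180940

Total seconds to the label: (0 × 3600 + 50 × 60 + 15) = 3015.
Frame index = 3015 × 60 + 40 = 180940.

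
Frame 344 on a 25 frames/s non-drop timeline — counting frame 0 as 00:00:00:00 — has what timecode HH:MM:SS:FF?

00:00:13:19

344 ÷ 25 = 13 full seconds, remainder 19 frames.
13 s = 0 h 0 min 13 s.
Timecode: 00:00:13:19.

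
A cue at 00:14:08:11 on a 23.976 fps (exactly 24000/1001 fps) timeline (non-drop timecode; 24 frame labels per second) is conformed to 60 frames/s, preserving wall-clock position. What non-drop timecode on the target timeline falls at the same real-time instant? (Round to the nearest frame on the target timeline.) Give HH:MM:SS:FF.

Source frame index: (0×3600 + 14×60 + 8) × 24 + 11 = 20363.
Real time: 20363 / (24000/1001) = 20383363/24000 s.
Target frame: (20383363/24000) × (60) = 20383363/400 ≈ 50958.408 → 50958.
At 60 labels/s: frame 50958 → 00:14:09:18.

00:14:09:18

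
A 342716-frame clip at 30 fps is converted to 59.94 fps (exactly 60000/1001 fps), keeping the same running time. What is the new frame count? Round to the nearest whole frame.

Frames at target rate = 342716 × (60000/1001) / (30) = 62312000/91 ≈ 684747.253.
Nearest whole frame: 684747.

684747 frames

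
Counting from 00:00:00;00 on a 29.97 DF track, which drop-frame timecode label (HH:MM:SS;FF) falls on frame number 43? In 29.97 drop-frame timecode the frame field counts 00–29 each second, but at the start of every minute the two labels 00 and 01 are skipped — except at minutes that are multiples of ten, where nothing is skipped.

Ten DF minutes hold 17982 frames, so frame 43 lies in block 0 (frames 0–17981) with 43 frames into that block.
The block's first minute is 1800 frames and the rest 1798 each; 43 frames reaches minute 0, so 0 × 18 + 0 × 2 = 0 labels have been skipped so far.
Adding those back, label number 43 + 0 = 43 at 30 labels/s is 1 s + 13 f = 0 h 0 min 1 s frame 13, i.e. 00:00:01;13.

00:00:01;13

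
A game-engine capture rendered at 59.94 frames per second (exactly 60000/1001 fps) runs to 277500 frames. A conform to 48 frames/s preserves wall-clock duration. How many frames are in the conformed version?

Target frames = source frames × (target rate / source rate) = 277500 × (48)/(60000/1001) = 277500 × 1001/1250 = 222222.

222222 frames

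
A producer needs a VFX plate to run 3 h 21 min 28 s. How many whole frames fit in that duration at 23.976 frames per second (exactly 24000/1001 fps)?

3 h 21 min 28 s = 12088 s.
Frames = 12088 × 24000/1001 = 290112000/1001 ≈ 289822.1778.
Complete frames: 289822.

289822 frames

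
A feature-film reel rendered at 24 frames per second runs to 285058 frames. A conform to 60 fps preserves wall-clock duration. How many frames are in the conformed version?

Target frames = source frames × (target rate / source rate) = 285058 × (60)/(24) = 285058 × 5/2 = 712645.

712645 frames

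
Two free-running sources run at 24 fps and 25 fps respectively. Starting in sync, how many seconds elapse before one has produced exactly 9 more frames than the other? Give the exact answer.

The gap grows by |25 − 24| = 1 frame per second.
Time for a 9-frame gap: 9 ÷ (1) = 9 s.

9 seconds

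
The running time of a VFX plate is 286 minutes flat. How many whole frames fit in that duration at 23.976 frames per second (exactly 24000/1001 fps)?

286 min = 17160 s.
Frames = 17160 × 24000/1001 = 2880000/7 ≈ 411428.5714.
Complete frames: 411428.

411428 frames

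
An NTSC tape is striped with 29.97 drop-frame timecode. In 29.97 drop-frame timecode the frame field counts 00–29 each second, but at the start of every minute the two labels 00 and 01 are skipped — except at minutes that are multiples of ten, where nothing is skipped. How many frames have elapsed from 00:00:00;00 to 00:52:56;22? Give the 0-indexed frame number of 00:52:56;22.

95208

Complete 10-minute blocks: 5, each 17982 frames → 89910.
Remaining 2 whole minutes in the current block: 1800 + 1 × 1798 = 3598 frames.
Within the current minute: 56 × 30 + 22 − 2 = 1700 (labels ;00/;01 skipped at this minute). Total = 89910 + 3598 + 1700 = 95208.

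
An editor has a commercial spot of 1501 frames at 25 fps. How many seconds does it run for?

Running time = 1501 / (25) = 60.04 s.

60.04 seconds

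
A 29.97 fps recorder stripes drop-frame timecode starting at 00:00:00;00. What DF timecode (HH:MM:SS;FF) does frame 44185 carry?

00:24:34;09

Each 10-minute DF block holds 10 × 60 × 30 − 9 × 2 = 17982 frames. 44185 ÷ 17982 → 2 full blocks, remainder 8221.
Within the partial block the first minute is 1800 frames and each further minute 1798, so 4 further minute boundaries passed. Total skipped labels = 18 × 2 + 2 × 4 = 44.
Non-drop label index = 44185 + 44 = 44229; at 30 labels/s that is 00:24:34:09, i.e. DF 00:24:34;09.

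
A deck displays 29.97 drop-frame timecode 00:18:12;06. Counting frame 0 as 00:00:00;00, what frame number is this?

As if non-drop at 30 labels/s: (0 × 3600 + 18 × 60 + 12) × 30 + 6 = 32766.
Minute boundaries passed: 18; those not divisible by 10: 18 − 1 = 17; dropped labels = 2 × 17 = 34.
Actual frame index = 32766 − 34 = 32732.

32732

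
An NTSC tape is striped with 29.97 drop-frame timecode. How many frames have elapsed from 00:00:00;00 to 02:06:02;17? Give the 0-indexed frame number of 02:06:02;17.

226649

Complete 10-minute blocks: 12, each 17982 frames → 215784.
Remaining 6 whole minutes in the current block: 1800 + 5 × 1798 = 10790 frames.
Within the current minute: 2 × 30 + 17 − 2 = 75 (labels ;00/;01 skipped at this minute). Total = 215784 + 10790 + 75 = 226649.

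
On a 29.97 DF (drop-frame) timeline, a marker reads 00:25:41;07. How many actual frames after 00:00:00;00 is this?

As if non-drop at 30 labels/s: (0 × 3600 + 25 × 60 + 41) × 30 + 7 = 46237.
Minute boundaries passed: 25; those not divisible by 10: 25 − 2 = 23; dropped labels = 2 × 23 = 46.
Actual frame index = 46237 − 46 = 46191.

46191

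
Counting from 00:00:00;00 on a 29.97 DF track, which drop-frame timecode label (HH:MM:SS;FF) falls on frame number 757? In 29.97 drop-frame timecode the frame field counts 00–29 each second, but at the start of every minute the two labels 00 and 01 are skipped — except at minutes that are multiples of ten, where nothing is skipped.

Ten DF minutes hold 17982 frames, so frame 757 lies in block 0 (frames 0–17981) with 757 frames into that block.
The block's first minute is 1800 frames and the rest 1798 each; 757 frames reaches minute 0, so 0 × 18 + 0 × 2 = 0 labels have been skipped so far.
Adding those back, label number 757 + 0 = 757 at 30 labels/s is 25 s + 7 f = 0 h 0 min 25 s frame 7, i.e. 00:00:25;07.

00:00:25;07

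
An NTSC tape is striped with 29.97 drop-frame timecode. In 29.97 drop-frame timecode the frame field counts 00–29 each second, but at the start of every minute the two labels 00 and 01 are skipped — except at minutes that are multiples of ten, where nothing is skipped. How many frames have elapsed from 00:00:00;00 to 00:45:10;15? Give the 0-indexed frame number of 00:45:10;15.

81233

Complete 10-minute blocks: 4, each 17982 frames → 71928.
Remaining 5 whole minutes in the current block: 1800 + 4 × 1798 = 8992 frames.
Within the current minute: 10 × 30 + 15 − 2 = 313 (labels ;00/;01 skipped at this minute). Total = 71928 + 8992 + 313 = 81233.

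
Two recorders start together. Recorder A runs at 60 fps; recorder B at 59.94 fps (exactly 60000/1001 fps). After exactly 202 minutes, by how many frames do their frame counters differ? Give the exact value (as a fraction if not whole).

202 min = 12120 s.
A emits 60 × 12120 = 727200 frames; B emits 60000/1001 × 12120 = 727200000/1001.
Difference = 727200/1001 frames (≈ 726.4735); B is behind A.

727200/1001 frames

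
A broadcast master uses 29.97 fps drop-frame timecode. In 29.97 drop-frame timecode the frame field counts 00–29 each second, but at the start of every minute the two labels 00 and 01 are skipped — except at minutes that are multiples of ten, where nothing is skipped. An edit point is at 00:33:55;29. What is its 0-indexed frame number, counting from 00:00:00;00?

61019

Complete 10-minute blocks: 3, each 17982 frames → 53946.
Remaining 3 whole minutes in the current block: 1800 + 2 × 1798 = 5396 frames.
Within the current minute: 55 × 30 + 29 − 2 = 1677 (labels ;00/;01 skipped at this minute). Total = 53946 + 5396 + 1677 = 61019.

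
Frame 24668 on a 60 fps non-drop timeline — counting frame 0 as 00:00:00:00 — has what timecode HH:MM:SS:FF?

00:06:51:08

24668 ÷ 60 = 411 full seconds, remainder 8 frames.
411 s = 0 h 6 min 51 s.
Timecode: 00:06:51:08.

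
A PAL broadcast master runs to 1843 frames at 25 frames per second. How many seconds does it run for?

73.72 seconds

Running time = 1843 / (25) = 73.72 s.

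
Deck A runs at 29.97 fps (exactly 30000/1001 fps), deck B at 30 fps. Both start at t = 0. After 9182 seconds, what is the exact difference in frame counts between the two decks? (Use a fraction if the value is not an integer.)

275460/1001 frames

A emits 30000/1001 × 9182 = 275460000/1001 frames; B emits 30 × 9182 = 275460.
Difference = 275460/1001 frames (≈ 275.1848); B is ahead of A.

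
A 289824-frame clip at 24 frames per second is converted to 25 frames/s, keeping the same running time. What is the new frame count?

Target frames = source frames × (target rate / source rate) = 289824 × (25)/(24) = 289824 × 25/24 = 301900.

301900 frames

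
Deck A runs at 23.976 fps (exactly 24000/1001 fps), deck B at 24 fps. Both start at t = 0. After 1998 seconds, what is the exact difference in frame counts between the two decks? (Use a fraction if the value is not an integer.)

A emits 24000/1001 × 1998 = 47952000/1001 frames; B emits 24 × 1998 = 47952.
Difference = 47952/1001 frames (≈ 47.9041); B is ahead of A.

47952/1001 frames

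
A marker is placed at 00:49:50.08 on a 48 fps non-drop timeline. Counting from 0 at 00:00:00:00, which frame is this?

143528

Total seconds to the label: (0 × 3600 + 49 × 60 + 50) = 2990.
Frame index = 2990 × 48 + 8 = 143528.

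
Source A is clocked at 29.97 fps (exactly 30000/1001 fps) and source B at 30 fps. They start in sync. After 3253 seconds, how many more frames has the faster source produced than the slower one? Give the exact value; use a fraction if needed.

A emits 30000/1001 × 3253 = 97590000/1001 frames; B emits 30 × 3253 = 97590.
Difference = 97590/1001 frames (≈ 97.4925); B is ahead of A.

97590/1001 frames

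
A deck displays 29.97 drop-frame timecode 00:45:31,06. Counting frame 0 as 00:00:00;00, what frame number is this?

81854

As if non-drop at 30 labels/s: (0 × 3600 + 45 × 60 + 31) × 30 + 6 = 81936.
Minute boundaries passed: 45; those not divisible by 10: 45 − 4 = 41; dropped labels = 2 × 41 = 82.
Actual frame index = 81936 − 82 = 81854.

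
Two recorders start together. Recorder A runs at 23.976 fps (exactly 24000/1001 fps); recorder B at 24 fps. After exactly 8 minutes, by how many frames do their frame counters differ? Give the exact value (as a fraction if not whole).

11520/1001 frames

8 min = 480 s.
A emits 24000/1001 × 480 = 11520000/1001 frames; B emits 24 × 480 = 11520.
Difference = 11520/1001 frames (≈ 11.5085); B is ahead of A.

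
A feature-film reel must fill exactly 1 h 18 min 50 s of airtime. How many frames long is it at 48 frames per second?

1 h 18 min 50 s = 4730 s.
Frames = 4730 × 48 = 227040.

227040 frames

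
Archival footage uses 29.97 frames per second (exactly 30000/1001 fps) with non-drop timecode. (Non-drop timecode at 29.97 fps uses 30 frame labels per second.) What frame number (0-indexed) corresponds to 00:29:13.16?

Total seconds to the label: (0 × 3600 + 29 × 60 + 13) = 1753.
Frame index = 1753 × 30 + 16 = 52606.

52606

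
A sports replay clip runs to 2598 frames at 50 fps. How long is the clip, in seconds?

Running time = 2598 / (50) = 51.96 s.

51.96 seconds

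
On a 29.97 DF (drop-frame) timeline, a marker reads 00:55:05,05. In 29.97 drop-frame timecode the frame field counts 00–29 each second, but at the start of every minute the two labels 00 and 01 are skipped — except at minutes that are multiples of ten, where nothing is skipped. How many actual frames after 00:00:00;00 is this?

Complete 10-minute blocks: 5, each 17982 frames → 89910.
Remaining 5 whole minutes in the current block: 1800 + 4 × 1798 = 8992 frames.
Within the current minute: 5 × 30 + 5 − 2 = 153 (labels ;00/;01 skipped at this minute). Total = 89910 + 8992 + 153 = 99055.

99055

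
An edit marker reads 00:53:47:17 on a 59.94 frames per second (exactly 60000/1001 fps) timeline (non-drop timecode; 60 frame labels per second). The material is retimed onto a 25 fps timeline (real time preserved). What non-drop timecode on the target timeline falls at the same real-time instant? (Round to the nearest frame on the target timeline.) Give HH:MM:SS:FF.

00:53:50:13

Source frame index: (0×3600 + 53×60 + 47) × 60 + 17 = 193637.
Real time: 193637 / (60000/1001) = 193830637/60000 s.
Target frame: (193830637/60000) × (25) = 193830637/2400 ≈ 80762.765 → 80763.
At 25 labels/s: frame 80763 → 00:53:50:13.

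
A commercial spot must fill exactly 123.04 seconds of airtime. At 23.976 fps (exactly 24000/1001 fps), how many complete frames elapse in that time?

Frames = 123.04 × 24000/1001 = 2952960/1001 ≈ 2950.0100.
Complete frames: 2950.

2950 frames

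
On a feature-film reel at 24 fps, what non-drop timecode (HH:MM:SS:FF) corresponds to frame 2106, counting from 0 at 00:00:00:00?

2106 ÷ 24 = 87 full seconds, remainder 18 frames.
87 s = 0 h 1 min 27 s.
Timecode: 00:01:27:18.

00:01:27:18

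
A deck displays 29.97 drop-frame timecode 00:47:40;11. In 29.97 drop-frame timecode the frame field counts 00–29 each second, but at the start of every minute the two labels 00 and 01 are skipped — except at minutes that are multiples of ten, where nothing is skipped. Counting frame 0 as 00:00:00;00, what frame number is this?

85725

Complete 10-minute blocks: 4, each 17982 frames → 71928.
Remaining 7 whole minutes in the current block: 1800 + 6 × 1798 = 12588 frames.
Within the current minute: 40 × 30 + 11 − 2 = 1209 (labels ;00/;01 skipped at this minute). Total = 71928 + 12588 + 1209 = 85725.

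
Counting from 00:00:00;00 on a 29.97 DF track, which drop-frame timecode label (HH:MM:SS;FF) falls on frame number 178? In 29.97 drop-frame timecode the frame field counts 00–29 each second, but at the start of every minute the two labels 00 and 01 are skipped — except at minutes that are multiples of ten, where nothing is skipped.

00:00:05;28

Each 10-minute DF block holds 10 × 60 × 30 − 9 × 2 = 17982 frames. 178 ÷ 17982 → 0 full blocks, remainder 178.
Within the partial block the first minute is 1800 frames and each further minute 1798, so 0 further minute boundaries passed. Total skipped labels = 18 × 0 + 2 × 0 = 0.
Non-drop label index = 178 + 0 = 178; at 30 labels/s that is 00:00:05:28, i.e. DF 00:00:05;28.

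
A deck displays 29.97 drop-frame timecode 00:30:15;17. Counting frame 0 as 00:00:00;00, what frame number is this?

Complete 10-minute blocks: 3, each 17982 frames → 53946.
Remaining 0 whole minutes in the current block: 0 frames.
Within the current minute: 15 × 30 + 17 = 467. Total = 53946 + 0 + 467 = 54413.

54413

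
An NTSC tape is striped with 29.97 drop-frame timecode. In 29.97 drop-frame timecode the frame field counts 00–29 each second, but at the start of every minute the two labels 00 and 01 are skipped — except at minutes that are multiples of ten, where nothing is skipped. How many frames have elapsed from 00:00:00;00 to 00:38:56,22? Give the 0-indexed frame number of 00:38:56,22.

70032

Complete 10-minute blocks: 3, each 17982 frames → 53946.
Remaining 8 whole minutes in the current block: 1800 + 7 × 1798 = 14386 frames.
Within the current minute: 56 × 30 + 22 − 2 = 1700 (labels ;00/;01 skipped at this minute). Total = 53946 + 14386 + 1700 = 70032.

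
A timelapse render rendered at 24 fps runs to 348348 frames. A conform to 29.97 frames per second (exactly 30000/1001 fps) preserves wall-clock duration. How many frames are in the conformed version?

Target frames = source frames × (target rate / source rate) = 348348 × (30000/1001)/(24) = 348348 × 1250/1001 = 435000.

435000 frames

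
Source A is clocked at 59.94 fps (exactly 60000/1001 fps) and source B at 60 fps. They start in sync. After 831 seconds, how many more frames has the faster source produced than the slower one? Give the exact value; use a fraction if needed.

49860/1001 frames

A emits 60000/1001 × 831 = 49860000/1001 frames; B emits 60 × 831 = 49860.
Difference = 49860/1001 frames (≈ 49.8102); B is ahead of A.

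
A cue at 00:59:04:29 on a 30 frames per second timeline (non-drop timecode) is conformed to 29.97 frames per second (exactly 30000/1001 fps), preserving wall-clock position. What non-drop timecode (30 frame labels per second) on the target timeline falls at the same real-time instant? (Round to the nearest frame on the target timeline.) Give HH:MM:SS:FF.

Source frame index: (0×3600 + 59×60 + 4) × 30 + 29 = 106349.
Real time: 106349 / (30) = 106349/30 s.
Target frame: (106349/30) × (30000/1001) = 106349000/1001 ≈ 106242.757 → 106243.
At 30 labels/s: frame 106243 → 00:59:01:13.

00:59:01:13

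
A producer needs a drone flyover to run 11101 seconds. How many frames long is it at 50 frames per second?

Frames = 11101 × 50 = 555050.

555050 frames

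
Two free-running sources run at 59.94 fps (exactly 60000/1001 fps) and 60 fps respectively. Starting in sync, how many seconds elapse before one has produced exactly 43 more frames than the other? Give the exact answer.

43043/60 seconds

The gap grows by |60 − 60000/1001| = 60/1001 frames per second.
Time for a 43-frame gap: 43 ÷ (60/1001) = 43043/60 s.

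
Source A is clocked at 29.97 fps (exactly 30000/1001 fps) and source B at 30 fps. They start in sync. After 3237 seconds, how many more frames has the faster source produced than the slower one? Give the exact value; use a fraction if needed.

A emits 30000/1001 × 3237 = 7470000/77 frames; B emits 30 × 3237 = 97110.
Difference = 7470/77 frames (≈ 97.0130); B is ahead of A.

7470/77 frames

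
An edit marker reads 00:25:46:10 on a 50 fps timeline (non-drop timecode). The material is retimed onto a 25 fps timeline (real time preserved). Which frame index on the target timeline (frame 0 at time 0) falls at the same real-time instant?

frame 38655

Source frame index: (0×3600 + 25×60 + 46) × 50 + 10 = 77310.
Real time: 77310 / (50) = 7731/5 s.
Target frame: (7731/5) × (25) = 38655.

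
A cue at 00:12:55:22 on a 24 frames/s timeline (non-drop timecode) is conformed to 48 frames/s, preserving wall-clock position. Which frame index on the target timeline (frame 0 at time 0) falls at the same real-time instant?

frame 37244

Source frame index: (0×3600 + 12×60 + 55) × 24 + 22 = 18622.
Real time: 18622 / (24) = 9311/12 s.
Target frame: (9311/12) × (48) = 37244.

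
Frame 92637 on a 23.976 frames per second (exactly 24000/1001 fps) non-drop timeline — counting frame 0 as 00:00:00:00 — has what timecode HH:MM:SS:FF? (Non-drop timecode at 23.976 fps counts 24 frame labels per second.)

01:04:19:21

92637 ÷ 24 = 3859 full seconds, remainder 21 frames.
3859 s = 1 h 4 min 19 s.
Timecode: 01:04:19:21.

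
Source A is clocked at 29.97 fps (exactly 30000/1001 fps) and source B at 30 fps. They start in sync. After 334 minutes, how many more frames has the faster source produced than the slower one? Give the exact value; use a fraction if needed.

334 min = 20040 s.
A emits 30000/1001 × 20040 = 601200000/1001 frames; B emits 30 × 20040 = 601200.
Difference = 601200/1001 frames (≈ 600.5994); B is ahead of A.

601200/1001 frames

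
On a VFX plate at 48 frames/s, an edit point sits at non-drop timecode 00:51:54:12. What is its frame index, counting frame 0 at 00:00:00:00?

Total seconds to the label: (0 × 3600 + 51 × 60 + 54) = 3114.
Frame index = 3114 × 48 + 12 = 149484.

frame 149484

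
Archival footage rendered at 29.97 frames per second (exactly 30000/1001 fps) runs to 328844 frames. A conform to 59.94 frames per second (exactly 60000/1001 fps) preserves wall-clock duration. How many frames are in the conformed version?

Target frames = source frames × (target rate / source rate) = 328844 × (60000/1001)/(30000/1001) = 328844 × 2 = 657688.

657688 frames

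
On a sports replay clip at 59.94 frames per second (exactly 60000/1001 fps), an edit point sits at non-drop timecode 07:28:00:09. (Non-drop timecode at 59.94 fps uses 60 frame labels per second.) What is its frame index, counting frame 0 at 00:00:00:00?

1612809

Total seconds to the label: (7 × 3600 + 28 × 60 + 0) = 26880.
Frame index = 26880 × 60 + 9 = 1612809.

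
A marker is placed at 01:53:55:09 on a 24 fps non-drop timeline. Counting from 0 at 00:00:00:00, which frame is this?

frame 164049

Total seconds to the label: (1 × 3600 + 53 × 60 + 55) = 6835.
Frame index = 6835 × 24 + 9 = 164049.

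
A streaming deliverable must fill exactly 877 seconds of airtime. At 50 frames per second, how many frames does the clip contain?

43850 frames

Frames = 877 × 50 = 43850.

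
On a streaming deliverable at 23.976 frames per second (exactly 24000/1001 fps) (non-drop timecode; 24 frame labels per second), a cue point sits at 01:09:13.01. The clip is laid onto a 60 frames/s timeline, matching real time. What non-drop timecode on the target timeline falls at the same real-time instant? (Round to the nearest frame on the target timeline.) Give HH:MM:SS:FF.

Source frame index: (1×3600 + 9×60 + 13) × 24 + 1 = 99673.
Real time: 99673 / (24000/1001) = 99772673/24000 s.
Target frame: (99772673/24000) × (60) = 99772673/400 ≈ 249431.682 → 249432.
At 60 labels/s: frame 249432 → 01:09:17:12.

01:09:17:12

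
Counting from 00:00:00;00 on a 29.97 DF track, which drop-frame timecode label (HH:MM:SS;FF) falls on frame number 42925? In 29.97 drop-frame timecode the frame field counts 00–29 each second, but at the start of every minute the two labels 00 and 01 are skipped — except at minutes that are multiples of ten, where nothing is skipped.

00:23:52;07

Ten DF minutes hold 17982 frames, so frame 42925 lies in block 2 (frames 35964–53945) with 6961 frames into that block.
The block's first minute is 1800 frames and the rest 1798 each; 6961 frames reaches minute 3, so 2 × 18 + 3 × 2 = 42 labels have been skipped so far.
Adding those back, label number 42925 + 42 = 42967 at 30 labels/s is 1432 s + 7 f = 0 h 23 min 52 s frame 7, i.e. 00:23:52;07.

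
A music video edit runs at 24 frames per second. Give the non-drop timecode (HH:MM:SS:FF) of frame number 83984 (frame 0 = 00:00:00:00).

83984 ÷ 24 = 3499 full seconds, remainder 8 frames.
3499 s = 0 h 58 min 19 s.
Timecode: 00:58:19:08.

00:58:19:08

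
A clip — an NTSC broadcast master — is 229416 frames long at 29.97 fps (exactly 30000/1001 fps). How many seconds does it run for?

7654.8472 seconds

Running time = 229416 / (30000/1001) = 7654.8472 s.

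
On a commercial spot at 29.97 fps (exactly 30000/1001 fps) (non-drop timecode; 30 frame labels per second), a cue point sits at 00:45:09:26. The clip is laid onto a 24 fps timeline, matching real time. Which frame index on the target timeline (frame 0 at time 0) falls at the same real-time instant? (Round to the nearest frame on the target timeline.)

Source frame index: (0×3600 + 45×60 + 9) × 30 + 26 = 81296.
Real time: 81296 / (30000/1001) = 5086081/1875 s.
Target frame: (5086081/1875) × (24) = 40688648/625 ≈ 65101.837 → 65102.

frame 65102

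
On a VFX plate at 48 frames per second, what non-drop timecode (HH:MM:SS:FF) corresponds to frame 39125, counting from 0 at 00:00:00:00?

00:13:35:05

39125 ÷ 48 = 815 full seconds, remainder 5 frames.
815 s = 0 h 13 min 35 s.
Timecode: 00:13:35:05.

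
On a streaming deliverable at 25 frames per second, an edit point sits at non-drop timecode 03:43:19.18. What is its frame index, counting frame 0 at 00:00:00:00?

Total seconds to the label: (3 × 3600 + 43 × 60 + 19) = 13399.
Frame index = 13399 × 25 + 18 = 334993.

frame 334993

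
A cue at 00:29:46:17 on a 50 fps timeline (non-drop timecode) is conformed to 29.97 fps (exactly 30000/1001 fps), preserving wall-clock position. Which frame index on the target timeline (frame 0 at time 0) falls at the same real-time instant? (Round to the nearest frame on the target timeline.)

Source frame index: (0×3600 + 29×60 + 46) × 50 + 17 = 89317.
Real time: 89317 / (50) = 89317/50 s.
Target frame: (89317/50) × (30000/1001) = 53590200/1001 ≈ 53536.663 → 53537.

frame 53537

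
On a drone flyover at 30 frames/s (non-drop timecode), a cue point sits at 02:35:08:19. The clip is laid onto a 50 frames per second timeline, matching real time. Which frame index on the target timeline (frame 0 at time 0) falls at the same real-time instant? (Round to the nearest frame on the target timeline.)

Source frame index: (2×3600 + 35×60 + 8) × 30 + 19 = 279259.
Real time: 279259 / (30) = 279259/30 s.
Target frame: (279259/30) × (50) = 1396295/3 ≈ 465431.667 → 465432.

frame 465432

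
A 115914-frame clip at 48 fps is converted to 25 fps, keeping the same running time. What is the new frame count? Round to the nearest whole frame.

60372 frames

Frames at target rate = 115914 × (25) / (48) = 482975/8 ≈ 60371.875.
Nearest whole frame: 60372.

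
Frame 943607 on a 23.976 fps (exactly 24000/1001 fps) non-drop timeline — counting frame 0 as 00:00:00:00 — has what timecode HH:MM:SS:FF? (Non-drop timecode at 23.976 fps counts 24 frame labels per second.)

943607 ÷ 24 = 39316 full seconds, remainder 23 frames.
39316 s = 10 h 55 min 16 s.
Timecode: 10:55:16:23.

10:55:16:23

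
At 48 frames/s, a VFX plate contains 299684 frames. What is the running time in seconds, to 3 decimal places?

Running time = 299684 × 1/48 = 74921/12 s ≈ 6243.417 s.

6243.417 seconds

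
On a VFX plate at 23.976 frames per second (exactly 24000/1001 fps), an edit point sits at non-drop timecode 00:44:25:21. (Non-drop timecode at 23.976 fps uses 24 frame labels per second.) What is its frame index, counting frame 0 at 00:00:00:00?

Total seconds to the label: (0 × 3600 + 44 × 60 + 25) = 2665.
Frame index = 2665 × 24 + 21 = 63981.

frame 63981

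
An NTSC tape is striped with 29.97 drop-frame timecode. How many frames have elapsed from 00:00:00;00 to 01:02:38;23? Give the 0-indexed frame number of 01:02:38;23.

112651

As if non-drop at 30 labels/s: (1 × 3600 + 2 × 60 + 38) × 30 + 23 = 112763.
Minute boundaries passed: 62; those not divisible by 10: 62 − 6 = 56; dropped labels = 2 × 56 = 112.
Actual frame index = 112763 − 112 = 112651.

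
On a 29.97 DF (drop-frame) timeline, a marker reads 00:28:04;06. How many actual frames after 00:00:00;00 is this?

Complete 10-minute blocks: 2, each 17982 frames → 35964.
Remaining 8 whole minutes in the current block: 1800 + 7 × 1798 = 14386 frames.
Within the current minute: 4 × 30 + 6 − 2 = 124 (labels ;00/;01 skipped at this minute). Total = 35964 + 14386 + 124 = 50474.

50474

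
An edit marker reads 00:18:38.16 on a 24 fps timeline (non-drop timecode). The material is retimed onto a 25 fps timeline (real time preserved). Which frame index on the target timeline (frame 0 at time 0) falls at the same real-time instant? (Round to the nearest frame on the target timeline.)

Source frame index: (0×3600 + 18×60 + 38) × 24 + 16 = 26848.
Real time: 26848 / (24) = 3356/3 s.
Target frame: (3356/3) × (25) = 83900/3 ≈ 27966.667 → 27967.

frame 27967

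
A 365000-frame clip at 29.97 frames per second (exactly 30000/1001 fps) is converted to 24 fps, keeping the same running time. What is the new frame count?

292292 frames

Target frames = source frames × (target rate / source rate) = 365000 × (24)/(30000/1001) = 365000 × 1001/1250 = 292292.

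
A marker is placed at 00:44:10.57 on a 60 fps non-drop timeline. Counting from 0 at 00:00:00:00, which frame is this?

Total seconds to the label: (0 × 3600 + 44 × 60 + 10) = 2650.
Frame index = 2650 × 60 + 57 = 159057.

159057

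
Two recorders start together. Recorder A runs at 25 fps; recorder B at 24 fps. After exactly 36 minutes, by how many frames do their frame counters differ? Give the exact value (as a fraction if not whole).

36 min = 2160 s.
A emits 25 × 2160 = 54000 frames; B emits 24 × 2160 = 51840.
Difference = 2160 frames; B is behind A.

2160 frames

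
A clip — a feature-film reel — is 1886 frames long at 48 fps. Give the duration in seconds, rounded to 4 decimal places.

39.2917 seconds

Running time = 1886 × 1/48 = 943/24 s ≈ 39.2917 s.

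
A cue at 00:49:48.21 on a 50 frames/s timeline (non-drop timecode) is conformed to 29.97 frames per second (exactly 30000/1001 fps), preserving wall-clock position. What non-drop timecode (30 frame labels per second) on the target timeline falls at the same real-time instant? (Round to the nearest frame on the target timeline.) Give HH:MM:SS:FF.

Source frame index: (0×3600 + 49×60 + 48) × 50 + 21 = 149421.
Real time: 149421 / (50) = 149421/50 s.
Target frame: (149421/50) × (30000/1001) = 89652600/1001 ≈ 89563.037 → 89563.
At 30 labels/s: frame 89563 → 00:49:45:13.

00:49:45:13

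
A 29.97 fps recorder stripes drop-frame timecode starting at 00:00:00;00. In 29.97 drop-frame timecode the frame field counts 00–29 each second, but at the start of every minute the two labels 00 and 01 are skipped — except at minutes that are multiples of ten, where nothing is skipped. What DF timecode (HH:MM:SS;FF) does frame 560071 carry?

05:11:27;21

Each 10-minute DF block holds 10 × 60 × 30 − 9 × 2 = 17982 frames. 560071 ÷ 17982 → 31 full blocks, remainder 2629.
Within the partial block the first minute is 1800 frames and each further minute 1798, so 1 further minute boundary passed. Total skipped labels = 18 × 31 + 2 × 1 = 560.
Non-drop label index = 560071 + 560 = 560631; at 30 labels/s that is 05:11:27:21, i.e. DF 05:11:27;21.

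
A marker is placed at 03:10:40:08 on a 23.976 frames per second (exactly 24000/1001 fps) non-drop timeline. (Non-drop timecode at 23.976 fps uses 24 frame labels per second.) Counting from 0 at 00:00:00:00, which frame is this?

Total seconds to the label: (3 × 3600 + 10 × 60 + 40) = 11440.
Frame index = 11440 × 24 + 8 = 274568.

274568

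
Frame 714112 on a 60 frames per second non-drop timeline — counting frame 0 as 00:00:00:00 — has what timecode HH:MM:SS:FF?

03:18:21:52

714112 ÷ 60 = 11901 full seconds, remainder 52 frames.
11901 s = 3 h 18 min 21 s.
Timecode: 03:18:21:52.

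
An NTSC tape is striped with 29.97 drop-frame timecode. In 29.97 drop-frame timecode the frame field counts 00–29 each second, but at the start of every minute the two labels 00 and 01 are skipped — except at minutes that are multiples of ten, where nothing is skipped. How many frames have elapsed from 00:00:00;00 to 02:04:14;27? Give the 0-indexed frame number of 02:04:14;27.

223423

As if non-drop at 30 labels/s: (2 × 3600 + 4 × 60 + 14) × 30 + 27 = 223647.
Minute boundaries passed: 124; those not divisible by 10: 124 − 12 = 112; dropped labels = 2 × 112 = 224.
Actual frame index = 223647 − 224 = 223423.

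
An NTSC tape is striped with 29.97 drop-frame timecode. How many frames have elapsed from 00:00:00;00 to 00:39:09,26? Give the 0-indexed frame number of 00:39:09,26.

70424

As if non-drop at 30 labels/s: (0 × 3600 + 39 × 60 + 9) × 30 + 26 = 70496.
Minute boundaries passed: 39; those not divisible by 10: 39 − 3 = 36; dropped labels = 2 × 36 = 72.
Actual frame index = 70496 − 72 = 70424.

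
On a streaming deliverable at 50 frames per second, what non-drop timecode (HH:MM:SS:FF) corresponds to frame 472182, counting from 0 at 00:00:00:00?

472182 ÷ 50 = 9443 full seconds, remainder 32 frames.
9443 s = 2 h 37 min 23 s.
Timecode: 02:37:23:32.

02:37:23:32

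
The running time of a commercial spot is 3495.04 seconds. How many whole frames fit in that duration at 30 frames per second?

104851 frames

Frames = 3495.04 × 30 = 524256/5 ≈ 104851.2000.
Complete frames: 104851.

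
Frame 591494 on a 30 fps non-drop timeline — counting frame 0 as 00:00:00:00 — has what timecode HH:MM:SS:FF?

591494 ÷ 30 = 19716 full seconds, remainder 14 frames.
19716 s = 5 h 28 min 36 s.
Timecode: 05:28:36:14.

05:28:36:14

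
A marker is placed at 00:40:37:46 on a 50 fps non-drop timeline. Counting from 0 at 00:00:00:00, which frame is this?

Total seconds to the label: (0 × 3600 + 40 × 60 + 37) = 2437.
Frame index = 2437 × 50 + 46 = 121896.

frame 121896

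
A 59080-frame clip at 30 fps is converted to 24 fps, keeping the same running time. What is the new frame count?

Target frames = source frames × (target rate / source rate) = 59080 × (24)/(30) = 59080 × 4/5 = 47264.

47264 frames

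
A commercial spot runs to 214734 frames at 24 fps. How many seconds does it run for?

Running time = 214734 / (24) = 8947.25 s.

8947.25 seconds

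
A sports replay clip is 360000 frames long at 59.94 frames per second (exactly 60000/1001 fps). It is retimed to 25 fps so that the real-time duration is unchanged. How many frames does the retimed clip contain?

150150 frames

Target frames = source frames × (target rate / source rate) = 360000 × (25)/(60000/1001) = 360000 × 1001/2400 = 150150.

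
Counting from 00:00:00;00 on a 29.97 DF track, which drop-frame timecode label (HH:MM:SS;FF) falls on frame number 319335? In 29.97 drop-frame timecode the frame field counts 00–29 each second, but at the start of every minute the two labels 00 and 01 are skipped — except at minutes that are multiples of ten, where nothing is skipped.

02:57:35;05

Each 10-minute DF block holds 10 × 60 × 30 − 9 × 2 = 17982 frames. 319335 ÷ 17982 → 17 full blocks, remainder 13641.
Within the partial block the first minute is 1800 frames and each further minute 1798, so 7 further minute boundaries passed. Total skipped labels = 18 × 17 + 2 × 7 = 320.
Non-drop label index = 319335 + 320 = 319655; at 30 labels/s that is 02:57:35:05, i.e. DF 02:57:35;05.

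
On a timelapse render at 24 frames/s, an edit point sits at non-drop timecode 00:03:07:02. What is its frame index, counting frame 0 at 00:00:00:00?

frame 4490

Total seconds to the label: (0 × 3600 + 3 × 60 + 7) = 187.
Frame index = 187 × 24 + 2 = 4490.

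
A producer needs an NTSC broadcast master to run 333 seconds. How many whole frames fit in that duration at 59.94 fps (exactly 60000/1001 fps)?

19960 frames

Frames = 333 × 60000/1001 = 19980000/1001 ≈ 19960.0400.
Complete frames: 19960.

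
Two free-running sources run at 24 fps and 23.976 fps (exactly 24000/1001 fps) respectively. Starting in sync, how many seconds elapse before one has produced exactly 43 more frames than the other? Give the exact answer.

The gap grows by |24000/1001 − 24| = 24/1001 frames per second.
Time for a 43-frame gap: 43 ÷ (24/1001) = 43043/24 s.

43043/24 seconds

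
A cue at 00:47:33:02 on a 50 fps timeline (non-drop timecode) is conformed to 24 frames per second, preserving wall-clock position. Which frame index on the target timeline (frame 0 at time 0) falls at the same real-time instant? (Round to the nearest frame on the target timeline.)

frame 68473

Source frame index: (0×3600 + 47×60 + 33) × 50 + 2 = 142652.
Real time: 142652 / (50) = 71326/25 s.
Target frame: (71326/25) × (24) = 1711824/25 ≈ 68472.960 → 68473.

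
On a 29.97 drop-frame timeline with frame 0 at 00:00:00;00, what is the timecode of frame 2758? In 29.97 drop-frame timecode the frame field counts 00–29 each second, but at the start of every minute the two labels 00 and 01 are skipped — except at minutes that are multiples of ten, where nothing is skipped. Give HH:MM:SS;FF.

00:01:32;00

Ten DF minutes hold 17982 frames, so frame 2758 lies in block 0 (frames 0–17981) with 2758 frames into that block.
The block's first minute is 1800 frames and the rest 1798 each; 2758 frames reaches minute 1, so 0 × 18 + 1 × 2 = 2 labels have been skipped so far.
Adding those back, label number 2758 + 2 = 2760 at 30 labels/s is 92 s + 0 f = 0 h 1 min 32 s frame 0, i.e. 00:01:32;00.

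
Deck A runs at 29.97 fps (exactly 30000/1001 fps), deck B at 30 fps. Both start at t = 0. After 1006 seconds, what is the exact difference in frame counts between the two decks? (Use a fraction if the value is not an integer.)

30180/1001 frames

A emits 30000/1001 × 1006 = 30180000/1001 frames; B emits 30 × 1006 = 30180.
Difference = 30180/1001 frames (≈ 30.1499); B is ahead of A.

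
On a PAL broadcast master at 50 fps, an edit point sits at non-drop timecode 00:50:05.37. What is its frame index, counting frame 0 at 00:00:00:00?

Total seconds to the label: (0 × 3600 + 50 × 60 + 5) = 3005.
Frame index = 3005 × 50 + 37 = 150287.

150287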